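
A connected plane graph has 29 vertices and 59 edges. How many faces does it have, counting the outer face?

32

Euler's formula for a connected plane graph: V − E + F = 2, so F = 2 − 29 + 59 = 32.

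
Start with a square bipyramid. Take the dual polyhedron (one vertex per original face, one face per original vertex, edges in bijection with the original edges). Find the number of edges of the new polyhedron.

12

The base solid has V = 6, E = 12, F = 8.
The dual swaps V and F and preserves E: V′ = F = 8, E′ = E = 12, F′ = V = 6.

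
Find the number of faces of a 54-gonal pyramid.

A pyramid on an n-gon base has one n-gon and n triangles: V = 54 + 1 = 55, E = 2·54 = 108, F = 54 + 1 = 55.
Check: V − E + F = 55 − 108 + 55 = 2.

55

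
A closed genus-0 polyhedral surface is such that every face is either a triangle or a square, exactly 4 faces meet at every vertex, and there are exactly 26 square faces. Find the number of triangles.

Let x be the number of triangles; then F = 26 + x.
Edge–face incidences: 2E = 4·26 + 3·x = 104 + 3x.
Every vertex has degree 4, so 4V = 2E.
Euler: V − E + F = 2 ⇒ (2E)/4 − E + (26 + x) = 2.
Multiply by 8: 2·(2E) − 4·(2E) + 8·(26 + x) = 16, i.e. 208 + 8x − 2·(104 + 3x) = 16.
Collecting terms: 2x = 16, so x = 8.
Then 2E = 104 + 3·8 = 128, so E = 64, V = 2E/4 = 32, F = 26 + 8 = 34.

8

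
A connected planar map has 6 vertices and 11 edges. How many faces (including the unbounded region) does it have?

Euler's formula for a connected plane graph: V − E + F = 2, so F = 2 − 6 + 11 = 7.

7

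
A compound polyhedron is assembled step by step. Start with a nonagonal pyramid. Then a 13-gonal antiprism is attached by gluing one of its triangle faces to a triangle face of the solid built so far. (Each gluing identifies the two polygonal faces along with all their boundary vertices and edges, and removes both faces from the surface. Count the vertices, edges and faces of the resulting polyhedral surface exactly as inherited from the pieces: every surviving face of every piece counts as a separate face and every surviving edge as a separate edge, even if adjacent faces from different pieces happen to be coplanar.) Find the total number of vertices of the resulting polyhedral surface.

A nonagonal pyramid: V=10, E=18, F=10.
Attach a 13-gonal antiprism (V=26, E=52, F=28) along a 3-gon: merge 3 vertices and 3 edges, delete both glued faces → V=33, E=67, F=36.
Check: V − E + F = 33 − 67 + 36 = 2.

33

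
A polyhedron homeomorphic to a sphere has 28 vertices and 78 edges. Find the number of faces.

52

Here V − E + F = 2.
F = 2 − V + E = 2 − 28 + 78 = 52.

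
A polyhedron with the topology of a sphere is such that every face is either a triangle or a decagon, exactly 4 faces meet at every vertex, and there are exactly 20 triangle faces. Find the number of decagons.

Let x be the number of decagons; then F = 20 + x.
Edge–face incidences: 2E = 3·20 + 10·x = 60 + 10x.
Every vertex has degree 4, so 4V = 2E.
Euler: V − E + F = 2 ⇒ (2E)/4 − E + (20 + x) = 2.
Multiply by 8: 2·(2E) − 4·(2E) + 8·(20 + x) = 16, i.e. 160 + 8x − 2·(60 + 10x) = 16.
Collecting terms: −12x + 40 = 16, so −12x = −24, so x = 2.
Then 2E = 60 + 10·2 = 80, so E = 40, V = 2E/4 = 20, F = 20 + 2 = 22.

2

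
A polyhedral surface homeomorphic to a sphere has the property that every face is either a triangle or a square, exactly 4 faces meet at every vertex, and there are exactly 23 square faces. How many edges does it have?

Let x be the number of triangles; then F = 23 + x.
Edge–face incidences: 2E = 4·23 + 3·x = 92 + 3x.
Every vertex has degree 4, so 4V = 2E.
Euler: V − E + F = 2 ⇒ (2E)/4 − E + (23 + x) = 2.
Multiply by 8: 2·(2E) − 4·(2E) + 8·(23 + x) = 16, i.e. 184 + 8x − 2·(92 + 3x) = 16.
Collecting terms: 2x = 16, so x = 8.
Then 2E = 92 + 3·8 = 116, so E = 58, V = 2E/4 = 29, F = 23 + 8 = 31.

58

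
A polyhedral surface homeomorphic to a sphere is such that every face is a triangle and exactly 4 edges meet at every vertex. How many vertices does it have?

6

Each face has 3 edges and each edge borders two faces, so 2E = 3F.
Each vertex has degree 4, so 4V = 2E and hence V = 3F/4.
Euler: V − E + F = 2 ⇒ (3F/4) − (3F/2) + F = 2.
Multiply by 8: (6 − 12 + 8)F = 16, i.e. 2F = 16.
So F = 8, E = 3·8/2 = 12, V = 3·8/4 = 6.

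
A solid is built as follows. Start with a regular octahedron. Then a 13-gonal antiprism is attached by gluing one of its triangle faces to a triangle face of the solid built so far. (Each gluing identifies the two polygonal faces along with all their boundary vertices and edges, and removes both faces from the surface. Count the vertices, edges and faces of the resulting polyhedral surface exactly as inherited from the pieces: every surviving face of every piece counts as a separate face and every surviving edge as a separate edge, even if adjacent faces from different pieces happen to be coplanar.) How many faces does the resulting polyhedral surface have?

A regular octahedron: V=6, E=12, F=8.
Attach a 13-gonal antiprism (V=26, E=52, F=28) along a 3-gon: merge 3 vertices and 3 edges, delete both glued faces → V=29, E=61, F=34.
Check: V − E + F = 29 − 61 + 34 = 2.

34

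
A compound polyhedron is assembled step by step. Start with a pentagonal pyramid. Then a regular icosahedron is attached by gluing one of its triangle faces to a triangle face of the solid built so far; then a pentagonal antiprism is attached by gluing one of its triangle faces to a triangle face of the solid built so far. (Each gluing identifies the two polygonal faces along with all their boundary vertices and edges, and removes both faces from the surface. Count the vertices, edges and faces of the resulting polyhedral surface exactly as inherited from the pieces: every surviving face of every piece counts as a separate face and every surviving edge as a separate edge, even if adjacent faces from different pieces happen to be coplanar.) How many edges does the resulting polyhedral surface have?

54

A pentagonal pyramid: V=6, E=10, F=6.
Attach a regular icosahedron (V=12, E=30, F=20) along a 3-gon: merge 3 vertices and 3 edges, delete both glued faces → V=15, E=37, F=24.
Attach a pentagonal antiprism (V=10, E=20, F=12) along a 3-gon: merge 3 vertices and 3 edges, delete both glued faces → V=22, E=54, F=34.
Check: V − E + F = 22 − 54 + 34 = 2.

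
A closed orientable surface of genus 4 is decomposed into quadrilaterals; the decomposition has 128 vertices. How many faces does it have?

134

χ = 2 − 2·4 = -6, and every face is a square so 4F = 2E.
V − E + F = -6 with E = 4F/2 gives 128 − (4/2 − 1)·F = -6, so F = 134 and E = 268.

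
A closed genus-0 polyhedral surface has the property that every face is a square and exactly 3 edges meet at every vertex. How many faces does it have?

6

Each face has 4 edges and each edge borders two faces, so 2E = 4F.
Each vertex has degree 3, so 3V = 2E and hence V = 4F/3.
Euler: V − E + F = 2 ⇒ (4F/3) − (4F/2) + F = 2.
Multiply by 6: (8 − 12 + 6)F = 12, i.e. 2F = 12.
So F = 6, E = 4·6/2 = 12, V = 4·6/3 = 8.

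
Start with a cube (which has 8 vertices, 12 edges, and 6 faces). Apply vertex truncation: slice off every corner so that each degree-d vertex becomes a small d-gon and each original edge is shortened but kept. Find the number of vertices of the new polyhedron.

Truncation replaces each original edge-end by a new vertex, so V′ = 2E = 24.
Each original edge survives, and each old vertex of degree d contributes d new edges; summing degrees gives Σd = 2E, so E′ = E + 2E = 3E = 36.
Each original face survives and each original vertex becomes one new face: F′ = F + V = 14.

24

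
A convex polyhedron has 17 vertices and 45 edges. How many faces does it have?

30

Here V − E + F = 2.
F = 2 − V + E = 2 − 17 + 45 = 30.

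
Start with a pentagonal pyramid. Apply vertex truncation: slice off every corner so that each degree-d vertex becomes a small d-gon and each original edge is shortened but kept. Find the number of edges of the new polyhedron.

30

The base solid has V = 6, E = 10, F = 6.
Truncation replaces each original edge-end by a new vertex, so V′ = 2E = 20.
Each original edge survives, and each old vertex of degree d contributes d new edges; summing degrees gives Σd = 2E, so E′ = E + 2E = 3E = 30.
Each original face survives and each original vertex becomes one new face: F′ = F + V = 12.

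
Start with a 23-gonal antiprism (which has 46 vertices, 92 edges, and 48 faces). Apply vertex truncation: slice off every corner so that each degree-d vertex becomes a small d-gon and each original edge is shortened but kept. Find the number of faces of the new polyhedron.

94

Truncation replaces each original edge-end by a new vertex, so V′ = 2E = 184.
Each original edge survives, and each old vertex of degree d contributes d new edges; summing degrees gives Σd = 2E, so E′ = E + 2E = 3E = 276.
Each original face survives and each original vertex becomes one new face: F′ = F + V = 94.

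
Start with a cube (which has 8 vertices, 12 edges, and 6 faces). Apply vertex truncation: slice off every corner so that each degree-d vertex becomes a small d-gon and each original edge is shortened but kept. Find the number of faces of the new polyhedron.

14

Truncation replaces each original edge-end by a new vertex, so V′ = 2E = 24.
Each original edge survives, and each old vertex of degree d contributes d new edges; summing degrees gives Σd = 2E, so E′ = E + 2E = 3E = 36.
Each original face survives and each original vertex becomes one new face: F′ = F + V = 14.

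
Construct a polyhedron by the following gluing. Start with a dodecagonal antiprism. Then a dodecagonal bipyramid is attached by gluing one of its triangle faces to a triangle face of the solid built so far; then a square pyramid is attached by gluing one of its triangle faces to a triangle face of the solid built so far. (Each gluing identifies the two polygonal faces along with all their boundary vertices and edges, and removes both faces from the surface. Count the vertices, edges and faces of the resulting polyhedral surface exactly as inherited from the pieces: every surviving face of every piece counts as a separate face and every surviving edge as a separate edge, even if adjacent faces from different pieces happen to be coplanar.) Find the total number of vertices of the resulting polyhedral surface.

A dodecagonal antiprism: V=24, E=48, F=26.
Attach a dodecagonal bipyramid (V=14, E=36, F=24) along a 3-gon: merge 3 vertices and 3 edges, delete both glued faces → V=35, E=81, F=48.
Attach a square pyramid (V=5, E=8, F=5) along a 3-gon: merge 3 vertices and 3 edges, delete both glued faces → V=37, E=86, F=51.
Check: V − E + F = 37 − 86 + 51 = 2.

37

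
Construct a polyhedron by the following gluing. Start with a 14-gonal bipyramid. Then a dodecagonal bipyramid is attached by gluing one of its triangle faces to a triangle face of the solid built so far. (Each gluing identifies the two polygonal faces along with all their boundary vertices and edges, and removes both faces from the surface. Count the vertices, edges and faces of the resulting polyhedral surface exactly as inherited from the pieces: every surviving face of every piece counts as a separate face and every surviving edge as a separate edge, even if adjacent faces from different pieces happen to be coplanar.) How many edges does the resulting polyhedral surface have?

75

A 14-gonal bipyramid: V=16, E=42, F=28.
Attach a dodecagonal bipyramid (V=14, E=36, F=24) along a 3-gon: merge 3 vertices and 3 edges, delete both glued faces → V=27, E=75, F=50.
Check: V − E + F = 27 − 75 + 50 = 2.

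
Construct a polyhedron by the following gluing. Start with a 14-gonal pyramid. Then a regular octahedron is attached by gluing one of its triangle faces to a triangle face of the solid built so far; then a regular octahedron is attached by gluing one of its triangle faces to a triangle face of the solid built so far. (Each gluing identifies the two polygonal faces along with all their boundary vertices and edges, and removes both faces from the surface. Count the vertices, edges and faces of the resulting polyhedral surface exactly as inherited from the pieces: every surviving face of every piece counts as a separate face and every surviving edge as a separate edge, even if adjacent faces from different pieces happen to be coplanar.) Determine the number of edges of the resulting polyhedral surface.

A 14-gonal pyramid: V=15, E=28, F=15.
Attach a regular octahedron (V=6, E=12, F=8) along a 3-gon: merge 3 vertices and 3 edges, delete both glued faces → V=18, E=37, F=21.
Attach a regular octahedron (V=6, E=12, F=8) along a 3-gon: merge 3 vertices and 3 edges, delete both glued faces → V=21, E=46, F=27.
Check: V − E + F = 21 − 46 + 27 = 2.

46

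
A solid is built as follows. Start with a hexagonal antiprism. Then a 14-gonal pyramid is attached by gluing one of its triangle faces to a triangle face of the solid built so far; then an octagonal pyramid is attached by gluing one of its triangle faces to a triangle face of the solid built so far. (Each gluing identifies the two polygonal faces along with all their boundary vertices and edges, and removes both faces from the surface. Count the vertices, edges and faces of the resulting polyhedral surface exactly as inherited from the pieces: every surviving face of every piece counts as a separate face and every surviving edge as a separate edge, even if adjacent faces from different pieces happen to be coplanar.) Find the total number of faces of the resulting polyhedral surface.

A hexagonal antiprism: V=12, E=24, F=14.
Attach a 14-gonal pyramid (V=15, E=28, F=15) along a 3-gon: merge 3 vertices and 3 edges, delete both glued faces → V=24, E=49, F=27.
Attach an octagonal pyramid (V=9, E=16, F=9) along a 3-gon: merge 3 vertices and 3 edges, delete both glued faces → V=30, E=62, F=34.
Check: V − E + F = 30 − 62 + 34 = 2.

34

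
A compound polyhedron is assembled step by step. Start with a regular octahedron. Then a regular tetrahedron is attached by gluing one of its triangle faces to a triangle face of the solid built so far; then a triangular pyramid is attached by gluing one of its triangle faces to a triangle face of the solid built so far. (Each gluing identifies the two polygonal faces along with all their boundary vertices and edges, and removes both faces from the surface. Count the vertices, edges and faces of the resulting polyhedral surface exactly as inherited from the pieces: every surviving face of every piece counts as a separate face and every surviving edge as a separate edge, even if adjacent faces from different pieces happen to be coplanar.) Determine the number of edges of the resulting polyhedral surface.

18

A regular octahedron: V=6, E=12, F=8.
Attach a regular tetrahedron (V=4, E=6, F=4) along a 3-gon: merge 3 vertices and 3 edges, delete both glued faces → V=7, E=15, F=10.
Attach a triangular pyramid (V=4, E=6, F=4) along a 3-gon: merge 3 vertices and 3 edges, delete both glued faces → V=8, E=18, F=12.
Check: V − E + F = 8 − 18 + 12 = 2.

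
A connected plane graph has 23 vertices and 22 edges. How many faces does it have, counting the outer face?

1

Euler's formula for a connected plane graph: V − E + F = 2, so F = 2 − 23 + 22 = 1.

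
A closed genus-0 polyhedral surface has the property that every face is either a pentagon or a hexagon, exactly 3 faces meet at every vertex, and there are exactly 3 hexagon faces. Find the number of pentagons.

Let x be the number of pentagons; then F = 3 + x.
Edge–face incidences: 2E = 6·3 + 5·x = 18 + 5x.
Every vertex has degree 3, so 3V = 2E.
Euler: V − E + F = 2 ⇒ (2E)/3 − E + (3 + x) = 2.
Multiply by 6: 2·(2E) − 3·(2E) + 6·(3 + x) = 12, i.e. 18 + 6x − (18 + 5x) = 12.
Collecting terms: x = 12.
Then 2E = 18 + 5·12 = 78, so E = 39, V = 2E/3 = 26, F = 3 + 12 = 15.

12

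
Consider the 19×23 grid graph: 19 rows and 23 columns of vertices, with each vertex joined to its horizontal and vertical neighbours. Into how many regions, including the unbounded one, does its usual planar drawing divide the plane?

397

The grid has V = 19·23 = 437 vertices and E = 19·22 + 23·18 = 832 edges.
F = 2 − V + E = 2 − 437 + 832 = 397.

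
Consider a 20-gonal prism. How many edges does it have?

60

A prism on an n-gon has two n-gon bases and n rectangular sides: V = 2·20 = 40, E = 3·20 = 60, F = 20 + 2 = 22.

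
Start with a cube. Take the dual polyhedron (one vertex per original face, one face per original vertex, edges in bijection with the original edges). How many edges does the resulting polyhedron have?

The base solid has V = 8, E = 12, F = 6.
The dual swaps V and F and preserves E: V′ = F = 6, E′ = E = 12, F′ = V = 8.

12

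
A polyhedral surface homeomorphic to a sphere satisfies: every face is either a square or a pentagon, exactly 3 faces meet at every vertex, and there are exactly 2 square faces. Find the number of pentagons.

Let x be the number of pentagons; then F = 2 + x.
Edge–face incidences: 2E = 4·2 + 5·x = 8 + 5x.
Every vertex has degree 3, so 3V = 2E.
Euler: V − E + F = 2 ⇒ (2E)/3 − E + (2 + x) = 2.
Multiply by 6: 2·(2E) − 3·(2E) + 6·(2 + x) = 12, i.e. 12 + 6x − (8 + 5x) = 12.
Collecting terms: x + 4 = 12, so x = 8.
Then 2E = 8 + 5·8 = 48, so E = 24, V = 2E/3 = 16, F = 2 + 8 = 10.

8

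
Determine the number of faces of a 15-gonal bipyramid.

A bipyramid over an n-gon has 2n triangular faces and n + 2 vertices: V = 15 + 2 = 17, E = 3·15 = 45, F = 2·15 = 30.

30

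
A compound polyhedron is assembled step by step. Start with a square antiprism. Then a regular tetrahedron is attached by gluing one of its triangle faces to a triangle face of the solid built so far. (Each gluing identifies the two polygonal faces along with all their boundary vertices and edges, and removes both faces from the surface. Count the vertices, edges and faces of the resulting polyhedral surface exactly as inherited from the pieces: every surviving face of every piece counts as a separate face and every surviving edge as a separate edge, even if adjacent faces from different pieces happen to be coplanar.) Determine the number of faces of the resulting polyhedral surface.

12

A square antiprism: V=8, E=16, F=10.
Attach a regular tetrahedron (V=4, E=6, F=4) along a 3-gon: merge 3 vertices and 3 edges, delete both glued faces → V=9, E=19, F=12.
Check: V − E + F = 9 − 19 + 12 = 2.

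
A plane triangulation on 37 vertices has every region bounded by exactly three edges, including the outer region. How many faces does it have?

70

In a plane triangulation 3F = 2E and V − E + F = 2, so F = 2V − 4 = 2·37 − 4 = 70.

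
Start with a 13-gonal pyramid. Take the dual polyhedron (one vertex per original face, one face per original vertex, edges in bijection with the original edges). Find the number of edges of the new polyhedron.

26

The base solid has V = 14, E = 26, F = 14.
The dual swaps V and F and preserves E: V′ = F = 14, E′ = E = 26, F′ = V = 14.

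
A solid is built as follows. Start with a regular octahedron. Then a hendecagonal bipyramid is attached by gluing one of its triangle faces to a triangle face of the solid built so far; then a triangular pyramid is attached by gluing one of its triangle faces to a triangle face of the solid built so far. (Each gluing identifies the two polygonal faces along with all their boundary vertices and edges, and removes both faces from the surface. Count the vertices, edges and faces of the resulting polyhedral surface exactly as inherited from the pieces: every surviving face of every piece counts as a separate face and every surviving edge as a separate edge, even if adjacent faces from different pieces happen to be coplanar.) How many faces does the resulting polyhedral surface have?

A regular octahedron: V=6, E=12, F=8.
Attach a hendecagonal bipyramid (V=13, E=33, F=22) along a 3-gon: merge 3 vertices and 3 edges, delete both glued faces → V=16, E=42, F=28.
Attach a triangular pyramid (V=4, E=6, F=4) along a 3-gon: merge 3 vertices and 3 edges, delete both glued faces → V=17, E=45, F=30.
Check: V − E + F = 17 − 45 + 30 = 2.

30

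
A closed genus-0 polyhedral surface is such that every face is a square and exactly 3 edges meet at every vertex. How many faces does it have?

6

Each face has 4 edges and each edge borders two faces, so 2E = 4F.
Each vertex has degree 3, so 3V = 2E and hence V = 4F/3.
Euler: V − E + F = 2 ⇒ (4F/3) − (4F/2) + F = 2.
Multiply by 6: (8 − 12 + 6)F = 12, i.e. 2F = 12.
So F = 6, E = 4·6/2 = 12, V = 4·6/3 = 8.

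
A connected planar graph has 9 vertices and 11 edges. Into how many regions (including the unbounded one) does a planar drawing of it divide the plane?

Euler's formula for a connected plane graph: V − E + F = 2, so F = 2 − 9 + 11 = 4.

4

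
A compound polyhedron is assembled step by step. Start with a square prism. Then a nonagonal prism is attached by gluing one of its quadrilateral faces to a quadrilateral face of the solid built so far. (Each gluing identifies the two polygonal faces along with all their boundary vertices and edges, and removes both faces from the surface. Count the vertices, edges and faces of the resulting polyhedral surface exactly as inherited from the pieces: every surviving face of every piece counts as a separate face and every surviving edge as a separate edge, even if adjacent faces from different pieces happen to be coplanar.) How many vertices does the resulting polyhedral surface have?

A square prism: V=8, E=12, F=6.
Attach a nonagonal prism (V=18, E=27, F=11) along a 4-gon: merge 4 vertices and 4 edges, delete both glued faces → V=22, E=35, F=15.
Check: V − E + F = 22 − 35 + 15 = 2.

22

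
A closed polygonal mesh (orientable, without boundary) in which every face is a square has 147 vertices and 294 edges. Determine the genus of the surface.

Every face is a square and each edge borders two faces, so 4F = 2·294, giving F = 147.
χ = V − E + F = 147 − 294 + 147 = 0.
For a closed orientable surface χ = 2 − 2g, so g = (2 − (0))/2 = 1.

1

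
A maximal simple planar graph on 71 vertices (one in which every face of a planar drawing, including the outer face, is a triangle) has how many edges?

207

In a plane triangulation 3F = 2E and V − E + F = 2, so E = 3V − 6 = 3·71 − 6 = 207.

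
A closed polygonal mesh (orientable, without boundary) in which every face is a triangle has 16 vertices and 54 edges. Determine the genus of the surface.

2

Every face is a triangle and each edge borders two faces, so 3F = 2·54, giving F = 36.
χ = V − E + F = 16 − 54 + 36 = -2.
For a closed orientable surface χ = 2 − 2g, so g = (2 − (-2))/2 = 2.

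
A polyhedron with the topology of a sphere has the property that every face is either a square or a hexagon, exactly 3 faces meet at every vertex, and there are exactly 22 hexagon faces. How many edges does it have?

78

Let x be the number of squares; then F = 22 + x.
Edge–face incidences: 2E = 6·22 + 4·x = 132 + 4x.
Every vertex has degree 3, so 3V = 2E.
Euler: V − E + F = 2 ⇒ (2E)/3 − E + (22 + x) = 2.
Multiply by 6: 2·(2E) − 3·(2E) + 6·(22 + x) = 12, i.e. 132 + 6x − (132 + 4x) = 12.
Collecting terms: 2x = 12, so x = 6.
Then 2E = 132 + 4·6 = 156, so E = 78, V = 2E/3 = 52, F = 22 + 6 = 28.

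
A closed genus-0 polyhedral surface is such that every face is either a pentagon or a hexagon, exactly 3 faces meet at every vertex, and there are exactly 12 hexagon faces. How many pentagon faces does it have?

Let x be the number of pentagons; then F = 12 + x.
Edge–face incidences: 2E = 6·12 + 5·x = 72 + 5x.
Every vertex has degree 3, so 3V = 2E.
Euler: V − E + F = 2 ⇒ (2E)/3 − E + (12 + x) = 2.
Multiply by 6: 2·(2E) − 3·(2E) + 6·(12 + x) = 12, i.e. 72 + 6x − (72 + 5x) = 12.
Collecting terms: x = 12.
Then 2E = 72 + 5·12 = 132, so E = 66, V = 2E/3 = 44, F = 12 + 12 = 24.

12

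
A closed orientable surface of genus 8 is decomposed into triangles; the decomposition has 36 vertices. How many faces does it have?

χ = 2 − 2·8 = -14, and every face is a triangle so 3F = 2E.
V − E + F = -14 with E = 3F/2 gives 36 − (3/2 − 1)·F = -14, so F = 100 and E = 150.

100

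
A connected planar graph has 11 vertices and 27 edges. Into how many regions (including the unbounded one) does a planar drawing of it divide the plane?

18

Euler's formula for a connected plane graph: V − E + F = 2, so F = 2 − 11 + 27 = 18.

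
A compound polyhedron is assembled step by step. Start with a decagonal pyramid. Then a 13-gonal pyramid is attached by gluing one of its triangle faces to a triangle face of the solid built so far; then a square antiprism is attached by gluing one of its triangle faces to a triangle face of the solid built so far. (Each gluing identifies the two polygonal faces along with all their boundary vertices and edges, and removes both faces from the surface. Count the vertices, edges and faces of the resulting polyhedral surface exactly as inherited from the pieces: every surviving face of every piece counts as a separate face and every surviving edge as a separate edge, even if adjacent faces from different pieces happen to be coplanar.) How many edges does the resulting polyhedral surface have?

56

A decagonal pyramid: V=11, E=20, F=11.
Attach a 13-gonal pyramid (V=14, E=26, F=14) along a 3-gon: merge 3 vertices and 3 edges, delete both glued faces → V=22, E=43, F=23.
Attach a square antiprism (V=8, E=16, F=10) along a 3-gon: merge 3 vertices and 3 edges, delete both glued faces → V=27, E=56, F=31.
Check: V − E + F = 27 − 56 + 31 = 2.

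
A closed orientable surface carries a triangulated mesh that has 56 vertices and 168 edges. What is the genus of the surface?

1

Every face is a triangle and each edge borders two faces, so 3F = 2·168, giving F = 112.
χ = V − E + F = 56 − 168 + 112 = 0.
For a closed orientable surface χ = 2 − 2g, so g = (2 − (0))/2 = 1.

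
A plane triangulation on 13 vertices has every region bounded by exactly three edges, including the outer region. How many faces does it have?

In a plane triangulation 3F = 2E and V − E + F = 2, so F = 2V − 4 = 2·13 − 4 = 22.

22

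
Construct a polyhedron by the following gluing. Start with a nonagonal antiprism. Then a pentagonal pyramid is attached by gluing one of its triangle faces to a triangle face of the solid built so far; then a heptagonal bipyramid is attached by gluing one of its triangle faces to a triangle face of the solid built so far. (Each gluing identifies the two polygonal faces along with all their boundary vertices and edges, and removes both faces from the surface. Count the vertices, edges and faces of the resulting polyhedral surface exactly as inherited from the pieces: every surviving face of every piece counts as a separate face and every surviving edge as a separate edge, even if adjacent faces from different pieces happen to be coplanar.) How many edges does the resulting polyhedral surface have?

61

A nonagonal antiprism: V=18, E=36, F=20.
Attach a pentagonal pyramid (V=6, E=10, F=6) along a 3-gon: merge 3 vertices and 3 edges, delete both glued faces → V=21, E=43, F=24.
Attach a heptagonal bipyramid (V=9, E=21, F=14) along a 3-gon: merge 3 vertices and 3 edges, delete both glued faces → V=27, E=61, F=36.
Check: V − E + F = 27 − 61 + 36 = 2.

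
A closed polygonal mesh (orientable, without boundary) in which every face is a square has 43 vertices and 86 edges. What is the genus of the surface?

Every face is a square and each edge borders two faces, so 4F = 2·86, giving F = 43.
χ = V − E + F = 43 − 86 + 43 = 0.
For a closed orientable surface χ = 2 − 2g, so g = (2 − (0))/2 = 1.

1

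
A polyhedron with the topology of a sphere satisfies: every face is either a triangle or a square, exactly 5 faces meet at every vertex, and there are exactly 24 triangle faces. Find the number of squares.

Let x be the number of squares; then F = 24 + x.
Edge–face incidences: 2E = 3·24 + 4·x = 72 + 4x.
Every vertex has degree 5, so 5V = 2E.
Euler: V − E + F = 2 ⇒ (2E)/5 − E + (24 + x) = 2.
Multiply by 10: 2·(2E) − 5·(2E) + 10·(24 + x) = 20, i.e. 240 + 10x − 3·(72 + 4x) = 20.
Collecting terms: −2x + 24 = 20, so −2x = −4, so x = 2.
Then 2E = 72 + 4·2 = 80, so E = 40, V = 2E/5 = 16, F = 24 + 2 = 26.

2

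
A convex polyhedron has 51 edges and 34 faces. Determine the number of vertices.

Here V − E + F = 2.
V = 2 + E − F = 2 + 51 − 34 = 19.

19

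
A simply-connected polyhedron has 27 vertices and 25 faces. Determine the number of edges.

Here V − E + F = 2.
E = V + F − (2) = 27 + 25 − (2) = 50.

50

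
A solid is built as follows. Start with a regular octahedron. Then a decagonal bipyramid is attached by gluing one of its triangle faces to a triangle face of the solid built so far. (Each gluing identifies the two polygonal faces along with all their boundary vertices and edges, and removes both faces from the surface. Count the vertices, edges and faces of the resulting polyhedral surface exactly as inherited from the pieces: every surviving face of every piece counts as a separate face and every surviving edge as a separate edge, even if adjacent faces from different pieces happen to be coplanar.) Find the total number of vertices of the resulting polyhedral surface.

15

A regular octahedron: V=6, E=12, F=8.
Attach a decagonal bipyramid (V=12, E=30, F=20) along a 3-gon: merge 3 vertices and 3 edges, delete both glued faces → V=15, E=39, F=26.
Check: V − E + F = 15 − 39 + 26 = 2.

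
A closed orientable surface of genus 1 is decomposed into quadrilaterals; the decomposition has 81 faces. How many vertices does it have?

χ = 2 − 2·1 = 0, and every face is a square so 4F = 2E.
E = 4·81/2 = 162. Then V = 0 + E − F = 0 + 162 − 81 = 81.

81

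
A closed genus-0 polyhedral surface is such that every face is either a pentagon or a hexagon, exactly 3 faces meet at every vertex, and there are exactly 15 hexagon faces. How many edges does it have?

75

Let x be the number of pentagons; then F = 15 + x.
Edge–face incidences: 2E = 6·15 + 5·x = 90 + 5x.
Every vertex has degree 3, so 3V = 2E.
Euler: V − E + F = 2 ⇒ (2E)/3 − E + (15 + x) = 2.
Multiply by 6: 2·(2E) − 3·(2E) + 6·(15 + x) = 12, i.e. 90 + 6x − (90 + 5x) = 12.
Collecting terms: x = 12.
Then 2E = 90 + 5·12 = 150, so E = 75, V = 2E/3 = 50, F = 15 + 12 = 27.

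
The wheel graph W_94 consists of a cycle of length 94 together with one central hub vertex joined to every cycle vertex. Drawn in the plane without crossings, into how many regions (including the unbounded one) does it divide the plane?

W_94 has V = 94 + 1 = 95 vertices and E = 2·94 = 188 edges.
By Euler's formula F = 2 − V + E = 2 − 95 + 188 = 95.

95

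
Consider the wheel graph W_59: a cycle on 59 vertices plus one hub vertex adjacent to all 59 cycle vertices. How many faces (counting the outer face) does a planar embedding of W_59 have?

W_59 has V = 59 + 1 = 60 vertices and E = 2·59 = 118 edges.
By Euler's formula F = 2 − V + E = 2 − 60 + 118 = 60.

60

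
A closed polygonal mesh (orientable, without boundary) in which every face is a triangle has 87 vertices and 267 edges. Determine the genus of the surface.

2

Every face is a triangle and each edge borders two faces, so 3F = 2·267, giving F = 178.
χ = V − E + F = 87 − 267 + 178 = -2.
For a closed orientable surface χ = 2 − 2g, so g = (2 − (-2))/2 = 2.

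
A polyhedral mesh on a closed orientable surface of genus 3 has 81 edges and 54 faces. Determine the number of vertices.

23

For a closed orientable surface of genus 3, χ = 2 − 2·3 = -4.
V = -4 + E − F = -4 + 81 − 54 = 23.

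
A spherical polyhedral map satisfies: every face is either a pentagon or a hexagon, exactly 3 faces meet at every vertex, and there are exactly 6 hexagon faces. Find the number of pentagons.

Let x be the number of pentagons; then F = 6 + x.
Edge–face incidences: 2E = 6·6 + 5·x = 36 + 5x.
Every vertex has degree 3, so 3V = 2E.
Euler: V − E + F = 2 ⇒ (2E)/3 − E + (6 + x) = 2.
Multiply by 6: 2·(2E) − 3·(2E) + 6·(6 + x) = 12, i.e. 36 + 6x − (36 + 5x) = 12.
Collecting terms: x = 12.
Then 2E = 36 + 5·12 = 96, so E = 48, V = 2E/3 = 32, F = 6 + 12 = 18.

12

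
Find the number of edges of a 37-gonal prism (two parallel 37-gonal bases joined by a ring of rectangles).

111

A prism on an n-gon has two n-gon bases and n rectangular sides: V = 2·37 = 74, E = 3·37 = 111, F = 37 + 2 = 39.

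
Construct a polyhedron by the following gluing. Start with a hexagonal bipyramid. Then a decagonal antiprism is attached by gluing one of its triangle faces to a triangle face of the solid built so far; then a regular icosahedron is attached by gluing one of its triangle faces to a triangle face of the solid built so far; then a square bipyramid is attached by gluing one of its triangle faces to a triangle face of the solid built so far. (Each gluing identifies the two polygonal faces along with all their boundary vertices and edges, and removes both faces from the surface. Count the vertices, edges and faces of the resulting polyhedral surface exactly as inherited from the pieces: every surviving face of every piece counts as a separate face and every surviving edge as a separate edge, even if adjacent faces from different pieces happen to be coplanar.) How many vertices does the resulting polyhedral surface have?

A hexagonal bipyramid: V=8, E=18, F=12.
Attach a decagonal antiprism (V=20, E=40, F=22) along a 3-gon: merge 3 vertices and 3 edges, delete both glued faces → V=25, E=55, F=32.
Attach a regular icosahedron (V=12, E=30, F=20) along a 3-gon: merge 3 vertices and 3 edges, delete both glued faces → V=34, E=82, F=50.
Attach a square bipyramid (V=6, E=12, F=8) along a 3-gon: merge 3 vertices and 3 edges, delete both glued faces → V=37, E=91, F=56.
Check: V − E + F = 37 − 91 + 56 = 2.

37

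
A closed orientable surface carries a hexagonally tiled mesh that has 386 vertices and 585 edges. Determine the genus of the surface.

3

Every face is a hexagon and each edge borders two faces, so 6F = 2·585, giving F = 195.
χ = V − E + F = 386 − 585 + 195 = -4.
For a closed orientable surface χ = 2 − 2g, so g = (2 − (-4))/2 = 3.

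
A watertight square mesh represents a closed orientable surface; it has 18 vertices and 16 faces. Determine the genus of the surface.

Every face is a square, so 2E = 4·16 = 64, giving E = 32.
χ = V − E + F = 18 − 32 + 16 = 2.
For a closed orientable surface χ = 2 − 2g, so g = (2 − (2))/2 = 0.

0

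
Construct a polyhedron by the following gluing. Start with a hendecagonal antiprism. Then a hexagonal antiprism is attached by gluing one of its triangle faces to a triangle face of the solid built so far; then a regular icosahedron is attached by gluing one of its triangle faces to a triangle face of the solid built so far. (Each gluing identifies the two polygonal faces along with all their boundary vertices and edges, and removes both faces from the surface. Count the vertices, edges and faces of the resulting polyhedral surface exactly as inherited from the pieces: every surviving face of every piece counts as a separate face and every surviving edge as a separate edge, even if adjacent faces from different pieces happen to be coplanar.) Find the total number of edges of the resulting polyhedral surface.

92

A hendecagonal antiprism: V=22, E=44, F=24.
Attach a hexagonal antiprism (V=12, E=24, F=14) along a 3-gon: merge 3 vertices and 3 edges, delete both glued faces → V=31, E=65, F=36.
Attach a regular icosahedron (V=12, E=30, F=20) along a 3-gon: merge 3 vertices and 3 edges, delete both glued faces → V=40, E=92, F=54.
Check: V − E + F = 40 − 92 + 54 = 2.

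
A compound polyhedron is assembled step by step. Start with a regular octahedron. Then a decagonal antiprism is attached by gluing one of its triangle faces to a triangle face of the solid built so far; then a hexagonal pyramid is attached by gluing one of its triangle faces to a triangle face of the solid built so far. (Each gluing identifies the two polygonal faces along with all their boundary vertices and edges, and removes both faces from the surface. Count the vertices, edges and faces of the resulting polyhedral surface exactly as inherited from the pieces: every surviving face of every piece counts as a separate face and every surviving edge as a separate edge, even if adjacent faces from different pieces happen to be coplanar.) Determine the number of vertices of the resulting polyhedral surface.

A regular octahedron: V=6, E=12, F=8.
Attach a decagonal antiprism (V=20, E=40, F=22) along a 3-gon: merge 3 vertices and 3 edges, delete both glued faces → V=23, E=49, F=28.
Attach a hexagonal pyramid (V=7, E=12, F=7) along a 3-gon: merge 3 vertices and 3 edges, delete both glued faces → V=27, E=58, F=33.
Check: V − E + F = 27 − 58 + 33 = 2.

27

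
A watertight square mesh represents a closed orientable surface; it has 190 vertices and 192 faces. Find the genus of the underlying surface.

2

Every face is a square, so 2E = 4·192 = 768, giving E = 384.
χ = V − E + F = 190 − 384 + 192 = -2.
For a closed orientable surface χ = 2 − 2g, so g = (2 − (-2))/2 = 2.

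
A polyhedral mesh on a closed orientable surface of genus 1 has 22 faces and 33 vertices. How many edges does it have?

For a closed orientable surface of genus 1, χ = 2 − 2·1 = 0.
E = V + F − (0) = 33 + 22 − (0) = 55.

55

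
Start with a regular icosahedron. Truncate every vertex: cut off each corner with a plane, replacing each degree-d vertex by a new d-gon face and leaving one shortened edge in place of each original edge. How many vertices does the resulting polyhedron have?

60

The base solid has V = 12, E = 30, F = 20.
Truncation replaces each original edge-end by a new vertex, so V′ = 2E = 60.
Each original edge survives, and each old vertex of degree d contributes d new edges; summing degrees gives Σd = 2E, so E′ = E + 2E = 3E = 90.
Each original face survives and each original vertex becomes one new face: F′ = F + V = 32.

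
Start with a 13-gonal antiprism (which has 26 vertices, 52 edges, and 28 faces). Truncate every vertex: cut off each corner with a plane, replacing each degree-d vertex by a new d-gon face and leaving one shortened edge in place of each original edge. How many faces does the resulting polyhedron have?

54

Truncation replaces each original edge-end by a new vertex, so V′ = 2E = 104.
Each original edge survives, and each old vertex of degree d contributes d new edges; summing degrees gives Σd = 2E, so E′ = E + 2E = 3E = 156.
Each original face survives and each original vertex becomes one new face: F′ = F + V = 54.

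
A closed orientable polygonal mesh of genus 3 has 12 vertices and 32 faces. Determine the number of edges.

48

For a closed orientable surface of genus 3, χ = 2 − 2·3 = -4.
E = V + F − (-4) = 12 + 32 − (-4) = 48.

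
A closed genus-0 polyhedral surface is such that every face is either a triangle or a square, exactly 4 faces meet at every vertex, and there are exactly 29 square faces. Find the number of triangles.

Let x be the number of triangles; then F = 29 + x.
Edge–face incidences: 2E = 4·29 + 3·x = 116 + 3x.
Every vertex has degree 4, so 4V = 2E.
Euler: V − E + F = 2 ⇒ (2E)/4 − E + (29 + x) = 2.
Multiply by 8: 2·(2E) − 4·(2E) + 8·(29 + x) = 16, i.e. 232 + 8x − 2·(116 + 3x) = 16.
Collecting terms: 2x = 16, so x = 8.
Then 2E = 116 + 3·8 = 140, so E = 70, V = 2E/4 = 35, F = 29 + 8 = 37.

8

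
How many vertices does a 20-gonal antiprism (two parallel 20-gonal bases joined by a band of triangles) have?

40

An antiprism on an n-gon has two n-gon caps and 2n triangles: V = 2·20 = 40, E = 4·20 = 80, F = 2·20 + 2 = 42.
Check: V − E + F = 40 − 80 + 42 = 2.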